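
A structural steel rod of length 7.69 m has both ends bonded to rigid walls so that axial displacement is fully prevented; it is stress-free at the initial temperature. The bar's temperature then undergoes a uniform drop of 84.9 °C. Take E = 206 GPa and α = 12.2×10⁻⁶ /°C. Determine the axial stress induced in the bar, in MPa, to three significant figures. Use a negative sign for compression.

213 MPa

Free thermal expansion αLΔT = 12.2e-6 · 7690 · -84.9 = -7.965 mm.
The walls impose strain ε = −(-7.965)/7690 = 1.0358e-03; σ = Eε = 206000 · 1.0358e-03 = 213.4 MPa.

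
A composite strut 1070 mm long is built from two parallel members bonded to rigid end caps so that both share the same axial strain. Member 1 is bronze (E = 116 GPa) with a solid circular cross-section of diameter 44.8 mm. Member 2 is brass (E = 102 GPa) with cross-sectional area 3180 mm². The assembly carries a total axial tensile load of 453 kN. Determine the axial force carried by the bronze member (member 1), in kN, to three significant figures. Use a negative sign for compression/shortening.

163 kN

A_1 = 1576 mm².
Equal strain + equilibrium ⇒ each member carries load in proportion to AE: A₁E₁ = 182900000 N, A₂E₂ = 324400000 N, ΣAE = 507200000 N.
F₁ = P·A₁E₁/ΣAE = 453000·182900000/507200000 = 163300 N.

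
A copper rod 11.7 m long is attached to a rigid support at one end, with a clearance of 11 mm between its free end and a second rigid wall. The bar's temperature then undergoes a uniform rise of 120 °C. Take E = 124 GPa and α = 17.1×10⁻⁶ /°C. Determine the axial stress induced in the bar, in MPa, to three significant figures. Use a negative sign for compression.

-138 MPa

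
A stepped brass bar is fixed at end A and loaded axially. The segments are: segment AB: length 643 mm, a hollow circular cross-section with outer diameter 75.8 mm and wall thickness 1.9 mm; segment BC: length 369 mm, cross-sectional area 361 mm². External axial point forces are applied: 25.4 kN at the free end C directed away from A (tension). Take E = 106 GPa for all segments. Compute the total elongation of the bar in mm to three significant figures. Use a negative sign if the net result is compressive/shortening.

0.594 mm

Internal axial forces (sectioning from the free end, tension +): N_BC = 25.4 kN, N_AB = 25.4 kN.
A_AB = 441.1 mm².
δ_AB = 25400·643/(441.1·106000) = 0.3493 mm
δ_BC = 25400·369/(361·106000) = 0.2449 mm
δ = Σδ_i = 0.5942 mm.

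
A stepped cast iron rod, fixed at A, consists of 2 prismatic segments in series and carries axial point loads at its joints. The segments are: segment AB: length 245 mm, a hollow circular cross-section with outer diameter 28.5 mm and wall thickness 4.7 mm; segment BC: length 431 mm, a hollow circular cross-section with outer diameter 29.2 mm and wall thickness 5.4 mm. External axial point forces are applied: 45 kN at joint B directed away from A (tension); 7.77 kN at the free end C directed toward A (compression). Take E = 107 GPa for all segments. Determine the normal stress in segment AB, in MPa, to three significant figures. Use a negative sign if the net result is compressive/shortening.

Internal axial forces (sectioning from the free end, tension +): N_BC = -7.77 kN, N_AB = 37.23 kN.
A_AB = 351.4 mm².
σ_AB = N_AB/A_AB = 37230/351.4 = 105.9 MPa.

106 MPa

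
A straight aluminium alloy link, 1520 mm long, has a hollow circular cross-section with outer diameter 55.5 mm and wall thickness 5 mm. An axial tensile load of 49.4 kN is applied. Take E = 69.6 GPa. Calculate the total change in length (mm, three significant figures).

1.36 mm

A = 793.3 mm².
δ_mech = NL/(AE) = 49400·1520/(793.3·69600) = 1.36 mm.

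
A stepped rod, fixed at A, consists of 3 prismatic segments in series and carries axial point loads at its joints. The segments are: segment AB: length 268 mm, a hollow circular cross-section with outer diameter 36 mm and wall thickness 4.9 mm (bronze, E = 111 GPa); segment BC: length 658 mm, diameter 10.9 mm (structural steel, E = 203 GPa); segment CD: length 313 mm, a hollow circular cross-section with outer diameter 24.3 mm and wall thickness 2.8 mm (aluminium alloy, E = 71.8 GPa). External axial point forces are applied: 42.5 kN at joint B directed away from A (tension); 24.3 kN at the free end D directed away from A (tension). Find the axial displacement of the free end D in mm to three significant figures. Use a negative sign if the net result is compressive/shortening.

Internal axial forces (sectioning from the free end, tension +): N_CD = 24.3 kN, N_BC = 24.3 kN, N_AB = 66.8 kN.
A_AB = 478.7 mm².
A_BC = 93.31 mm².
A_CD = 189.1 mm².
δ_AB = 66800·268/(478.7·111000) = 0.3369 mm
δ_BC = 24300·658/(93.31·203000) = 0.8441 mm
δ_CD = 24300·313/(189.1·71800) = 0.5601 mm
δ = Σδ_i = 1.741 mm.

1.74 mm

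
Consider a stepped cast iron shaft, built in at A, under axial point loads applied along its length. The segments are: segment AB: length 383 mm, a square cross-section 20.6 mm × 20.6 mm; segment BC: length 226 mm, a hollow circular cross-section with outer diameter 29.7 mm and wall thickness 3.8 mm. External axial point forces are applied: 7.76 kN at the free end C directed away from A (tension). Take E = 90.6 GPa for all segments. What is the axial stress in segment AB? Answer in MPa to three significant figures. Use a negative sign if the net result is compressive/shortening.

Internal axial forces (sectioning from the free end, tension +): N_BC = 7.76 kN, N_AB = 7.76 kN.
A_AB = 424.4 mm².
σ_AB = N_AB/A_AB = 7760/424.4 = 18.29 MPa.

18.3 MPa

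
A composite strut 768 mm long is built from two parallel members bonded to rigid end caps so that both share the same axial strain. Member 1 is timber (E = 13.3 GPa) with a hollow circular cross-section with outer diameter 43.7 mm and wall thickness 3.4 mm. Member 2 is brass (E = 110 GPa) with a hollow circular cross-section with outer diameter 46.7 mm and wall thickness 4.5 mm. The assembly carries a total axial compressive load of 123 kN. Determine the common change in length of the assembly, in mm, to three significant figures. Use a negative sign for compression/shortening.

-1.32 mm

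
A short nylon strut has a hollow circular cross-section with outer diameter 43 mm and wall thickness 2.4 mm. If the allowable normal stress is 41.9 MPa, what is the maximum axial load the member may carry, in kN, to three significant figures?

12.8 kN

A = 306.1 mm².
P_max = σ_allow · A = 41.9 · 306.1 = 12830 N = 12.83 kN.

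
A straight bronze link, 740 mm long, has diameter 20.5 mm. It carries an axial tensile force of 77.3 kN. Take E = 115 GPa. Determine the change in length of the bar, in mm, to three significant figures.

A = 330.1 mm².
δ_mech = NL/(AE) = 77300·740/(330.1·115000) = 1.507 mm.

1.51 mm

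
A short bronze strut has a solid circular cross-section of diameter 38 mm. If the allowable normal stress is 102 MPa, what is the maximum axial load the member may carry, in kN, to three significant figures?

A = 1134 mm².
P_max = σ_allow · A = 102 · 1134 = 115700 N = 115.7 kN.

116 kN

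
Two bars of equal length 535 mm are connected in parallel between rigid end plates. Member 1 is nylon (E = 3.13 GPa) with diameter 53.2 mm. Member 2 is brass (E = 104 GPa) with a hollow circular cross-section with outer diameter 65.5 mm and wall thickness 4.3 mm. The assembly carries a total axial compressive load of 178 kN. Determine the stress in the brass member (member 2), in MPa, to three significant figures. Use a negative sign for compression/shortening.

-199 MPa

A_1 = 2223 mm².
A_2 = 826.7 mm².
Equal strain + equilibrium ⇒ each member carries load in proportion to AE: A₁E₁ = 6958000 N, A₂E₂ = 85980000 N, ΣAE = 92940000 N.
σ₂ = P·E₂/ΣAE = -178000·104000/92940000 = -199.2 MPa.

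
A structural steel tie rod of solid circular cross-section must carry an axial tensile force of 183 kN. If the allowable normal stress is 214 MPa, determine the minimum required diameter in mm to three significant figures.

Required area A ≥ P/σ_allow = 183000/214 = 855.1 mm².
For a solid circular section, d ≥ √(4A/π) = 33 mm.

33.0 mm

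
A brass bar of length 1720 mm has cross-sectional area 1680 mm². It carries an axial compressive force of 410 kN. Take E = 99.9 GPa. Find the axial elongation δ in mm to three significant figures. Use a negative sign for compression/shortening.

δ_mech = NL/(AE) = -410000·1720/(1680·99900) = -4.202 mm.

-4.20 mm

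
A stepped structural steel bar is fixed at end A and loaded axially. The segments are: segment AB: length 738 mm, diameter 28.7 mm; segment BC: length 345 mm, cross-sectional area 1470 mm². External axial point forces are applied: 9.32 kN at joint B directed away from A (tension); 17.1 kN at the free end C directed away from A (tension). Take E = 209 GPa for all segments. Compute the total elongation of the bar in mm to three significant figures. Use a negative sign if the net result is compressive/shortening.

Internal axial forces (sectioning from the free end, tension +): N_BC = 17.1 kN, N_AB = 26.42 kN.
A_AB = 646.9 mm².
δ_AB = 26420·738/(646.9·209000) = 0.1442 mm
δ_BC = 17100·345/(1470·209000) = 0.0192 mm
δ = Σδ_i = 0.1634 mm.

0.163 mm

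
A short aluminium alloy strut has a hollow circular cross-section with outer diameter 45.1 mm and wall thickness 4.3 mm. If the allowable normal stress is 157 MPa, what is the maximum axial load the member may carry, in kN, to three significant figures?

86.5 kN

A = 551.2 mm².
P_max = σ_allow · A = 157 · 551.2 = 86530 N = 86.53 kN.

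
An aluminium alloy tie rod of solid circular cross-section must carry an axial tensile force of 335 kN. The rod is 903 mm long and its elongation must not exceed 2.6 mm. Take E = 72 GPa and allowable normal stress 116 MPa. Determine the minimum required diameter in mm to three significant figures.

Required area A ≥ P/σ_allow = 335000/116 = 2888 mm².
For a solid circular section, d ≥ √(4A/π) = 60.64 mm.
Elongation limit: A ≥ PL/(Eδ_allow) = 335000·903/(72000·2.6) = 1616 mm² ⇒ d ≥ 45.36 mm.
The stress limit governs.

60.6 mm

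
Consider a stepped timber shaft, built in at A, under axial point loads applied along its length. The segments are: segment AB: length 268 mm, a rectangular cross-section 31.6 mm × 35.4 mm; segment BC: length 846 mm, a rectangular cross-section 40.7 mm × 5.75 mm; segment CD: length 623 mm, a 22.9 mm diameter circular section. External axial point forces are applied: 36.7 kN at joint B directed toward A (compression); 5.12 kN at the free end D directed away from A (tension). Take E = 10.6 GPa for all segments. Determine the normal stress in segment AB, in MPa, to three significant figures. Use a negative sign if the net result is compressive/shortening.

-28.2 MPa

Internal axial forces (sectioning from the free end, tension +): N_CD = 5.12 kN, N_BC = 5.12 kN, N_AB = -31.58 kN.
A_AB = 1119 mm².
σ_AB = N_AB/A_AB = -31580/1119 = -28.23 MPa.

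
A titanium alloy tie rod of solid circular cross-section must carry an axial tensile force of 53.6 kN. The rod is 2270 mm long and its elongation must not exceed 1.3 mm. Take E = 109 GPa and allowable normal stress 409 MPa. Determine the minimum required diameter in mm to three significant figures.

33.1 mm

Required area A ≥ P/σ_allow = 53600/409 = 131.1 mm².
For a solid circular section, d ≥ √(4A/π) = 12.92 mm.
Elongation limit: A ≥ PL/(Eδ_allow) = 53600·2270/(109000·1.3) = 858.7 mm² ⇒ d ≥ 33.06 mm.
The elongation limit governs.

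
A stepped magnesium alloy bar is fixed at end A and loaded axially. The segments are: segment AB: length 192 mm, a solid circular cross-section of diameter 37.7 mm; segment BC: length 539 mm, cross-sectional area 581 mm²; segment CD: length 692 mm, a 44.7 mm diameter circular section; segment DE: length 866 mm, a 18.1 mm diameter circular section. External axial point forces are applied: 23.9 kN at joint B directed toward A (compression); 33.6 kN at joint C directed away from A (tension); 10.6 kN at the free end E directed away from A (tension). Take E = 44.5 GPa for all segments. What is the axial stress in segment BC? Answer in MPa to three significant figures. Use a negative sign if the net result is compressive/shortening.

Internal axial forces (sectioning from the free end, tension +): N_DE = 10.6 kN, N_CD = 10.6 kN, N_BC = 44.2 kN, N_AB = 20.3 kN.
σ_BC = N_BC/A_BC = 44200/581 = 76.08 MPa.

76.1 MPa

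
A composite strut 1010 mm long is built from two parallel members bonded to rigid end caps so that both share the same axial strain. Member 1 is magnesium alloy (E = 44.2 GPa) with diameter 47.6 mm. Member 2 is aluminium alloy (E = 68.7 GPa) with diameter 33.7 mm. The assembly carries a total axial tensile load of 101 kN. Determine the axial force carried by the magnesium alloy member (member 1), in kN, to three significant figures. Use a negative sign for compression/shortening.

56.8 kN

A_1 = 1780 mm².
A_2 = 892 mm².
Equal strain + equilibrium ⇒ each member carries load in proportion to AE: A₁E₁ = 78650000 N, A₂E₂ = 61280000 N, ΣAE = 139900000 N.
F₁ = P·A₁E₁/ΣAE = 101000·78650000/139900000 = 56770 N.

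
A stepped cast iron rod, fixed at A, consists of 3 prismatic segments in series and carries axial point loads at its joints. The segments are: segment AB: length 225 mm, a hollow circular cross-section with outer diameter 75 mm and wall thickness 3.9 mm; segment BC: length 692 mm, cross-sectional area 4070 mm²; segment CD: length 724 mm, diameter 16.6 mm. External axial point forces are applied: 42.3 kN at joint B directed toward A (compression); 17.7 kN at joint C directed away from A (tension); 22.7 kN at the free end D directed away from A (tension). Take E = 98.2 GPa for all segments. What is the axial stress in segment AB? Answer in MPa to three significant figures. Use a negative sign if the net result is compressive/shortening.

-2.18 MPa

Internal axial forces (sectioning from the free end, tension +): N_CD = 22.7 kN, N_BC = 40.4 kN, N_AB = -1.9 kN.
A_AB = 871.1 mm².
σ_AB = N_AB/A_AB = -1900/871.1 = -2.181 MPa.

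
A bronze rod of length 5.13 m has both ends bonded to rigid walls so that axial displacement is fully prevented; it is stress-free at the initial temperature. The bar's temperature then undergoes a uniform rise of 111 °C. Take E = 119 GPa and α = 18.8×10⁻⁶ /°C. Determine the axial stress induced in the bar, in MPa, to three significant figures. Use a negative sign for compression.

Free thermal expansion αLΔT = 18.8e-6 · 5130 · 111 = 10.71 mm.
The walls impose strain ε = −(10.71)/5130 = -2.0868e-03; σ = Eε = 119000 · -2.0868e-03 = -248.3 MPa.

-248 MPa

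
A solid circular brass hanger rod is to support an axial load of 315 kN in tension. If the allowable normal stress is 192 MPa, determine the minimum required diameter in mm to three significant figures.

Required area A ≥ P/σ_allow = 315000/192 = 1641 mm².
For a solid circular section, d ≥ √(4A/π) = 45.7 mm.

45.7 mm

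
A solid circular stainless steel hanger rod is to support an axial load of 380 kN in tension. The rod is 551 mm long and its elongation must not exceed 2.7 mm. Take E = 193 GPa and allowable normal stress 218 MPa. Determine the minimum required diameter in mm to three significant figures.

Required area A ≥ P/σ_allow = 380000/218 = 1743 mm².
For a solid circular section, d ≥ √(4A/π) = 47.11 mm.
Elongation limit: A ≥ PL/(Eδ_allow) = 380000·551/(193000·2.7) = 401.8 mm² ⇒ d ≥ 22.62 mm.
The stress limit governs.

47.1 mm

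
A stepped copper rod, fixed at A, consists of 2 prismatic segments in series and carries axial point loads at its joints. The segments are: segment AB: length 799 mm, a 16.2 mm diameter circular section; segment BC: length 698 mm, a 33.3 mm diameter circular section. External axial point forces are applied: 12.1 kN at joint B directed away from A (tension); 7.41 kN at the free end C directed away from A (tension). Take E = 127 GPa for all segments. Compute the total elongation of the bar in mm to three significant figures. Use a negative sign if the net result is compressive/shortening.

Internal axial forces (sectioning from the free end, tension +): N_BC = 7.41 kN, N_AB = 19.51 kN.
A_AB = 206.1 mm².
A_BC = 870.9 mm².
δ_AB = 19510·799/(206.1·127000) = 0.5955 mm
δ_BC = 7410·698/(870.9·127000) = 0.04676 mm
δ = Σδ_i = 0.6423 mm.

0.642 mm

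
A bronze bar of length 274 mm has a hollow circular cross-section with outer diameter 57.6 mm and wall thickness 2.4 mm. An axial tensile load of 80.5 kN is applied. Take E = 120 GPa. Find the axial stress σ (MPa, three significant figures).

193 MPa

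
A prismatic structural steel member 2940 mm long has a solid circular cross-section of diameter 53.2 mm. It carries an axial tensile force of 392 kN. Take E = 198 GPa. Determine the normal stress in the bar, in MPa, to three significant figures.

A = 2223 mm².
σ = N/A = 392000/2223 = 176.3 MPa.

176 MPa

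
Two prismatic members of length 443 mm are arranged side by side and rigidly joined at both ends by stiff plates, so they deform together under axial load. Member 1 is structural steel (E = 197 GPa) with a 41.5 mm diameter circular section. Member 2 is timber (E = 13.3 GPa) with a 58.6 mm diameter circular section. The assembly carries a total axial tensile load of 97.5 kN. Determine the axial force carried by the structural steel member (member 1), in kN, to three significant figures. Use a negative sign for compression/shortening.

A_1 = 1353 mm².
A_2 = 2697 mm².
Equal strain + equilibrium ⇒ each member carries load in proportion to AE: A₁E₁ = 266500000 N, A₂E₂ = 35870000 N, ΣAE = 302300000 N.
F₁ = P·A₁E₁/ΣAE = 97500·266500000/302300000 = 85930 N.

85.9 kN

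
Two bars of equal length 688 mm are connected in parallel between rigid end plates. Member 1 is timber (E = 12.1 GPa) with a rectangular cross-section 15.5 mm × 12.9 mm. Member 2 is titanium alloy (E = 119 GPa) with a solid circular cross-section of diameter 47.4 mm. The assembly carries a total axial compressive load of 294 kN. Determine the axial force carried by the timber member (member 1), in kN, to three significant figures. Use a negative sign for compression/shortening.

-3.35 kN

A_1 = 200 mm².
A_2 = 1765 mm².
Equal strain + equilibrium ⇒ each member carries load in proportion to AE: A₁E₁ = 2419000 N, A₂E₂ = 210000000 N, ΣAE = 212400000 N.
F₁ = P·A₁E₁/ΣAE = -294000·2419000/212400000 = -3349 N.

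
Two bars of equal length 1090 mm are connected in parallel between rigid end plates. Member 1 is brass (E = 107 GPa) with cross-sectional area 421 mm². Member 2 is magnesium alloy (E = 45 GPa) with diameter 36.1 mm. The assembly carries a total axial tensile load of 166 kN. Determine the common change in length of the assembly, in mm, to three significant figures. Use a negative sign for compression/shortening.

A_2 = 1024 mm².
Equal strain + equilibrium ⇒ each member carries load in proportion to AE: A₁E₁ = 45050000 N, A₂E₂ = 46060000 N, ΣAE = 91110000 N.
δ = PL/ΣAE = 166000·1090/91110000 = 1.986 mm.

1.99 mm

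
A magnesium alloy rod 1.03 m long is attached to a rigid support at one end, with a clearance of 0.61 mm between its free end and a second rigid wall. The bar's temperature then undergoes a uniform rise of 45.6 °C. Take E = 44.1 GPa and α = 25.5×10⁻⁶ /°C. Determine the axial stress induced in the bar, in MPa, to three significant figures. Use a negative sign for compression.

-25.2 MPa

Free thermal expansion αLΔT = 25.5e-6 · 1030 · 45.6 = 1.198 mm.
The walls engage after the gap closes; constrained expansion = 1.198 − 0.61 = 0.5877 mm.
The walls impose strain ε = −(0.5877)/1030 = -5.7057e-04; σ = Eε = 44100 · -5.7057e-04 = -25.16 MPa.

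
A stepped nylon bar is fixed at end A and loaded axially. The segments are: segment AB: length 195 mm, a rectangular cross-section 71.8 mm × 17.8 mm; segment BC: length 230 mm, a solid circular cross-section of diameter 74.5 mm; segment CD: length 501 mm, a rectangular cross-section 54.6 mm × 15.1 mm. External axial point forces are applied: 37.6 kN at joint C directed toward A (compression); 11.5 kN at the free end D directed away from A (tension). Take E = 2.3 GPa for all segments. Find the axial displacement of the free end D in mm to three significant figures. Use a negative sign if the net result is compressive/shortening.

0.708 mm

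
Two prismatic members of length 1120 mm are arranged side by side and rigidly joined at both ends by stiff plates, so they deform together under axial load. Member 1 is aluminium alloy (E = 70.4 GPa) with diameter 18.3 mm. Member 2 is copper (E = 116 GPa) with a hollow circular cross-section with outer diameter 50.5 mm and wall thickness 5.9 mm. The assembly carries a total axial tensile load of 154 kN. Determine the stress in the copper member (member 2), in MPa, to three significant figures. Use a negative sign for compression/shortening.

A_1 = 263 mm².
A_2 = 826.7 mm².
Equal strain + equilibrium ⇒ each member carries load in proportion to AE: A₁E₁ = 18520000 N, A₂E₂ = 95890000 N, ΣAE = 114400000 N.
σ₂ = P·E₂/ΣAE = 154000·116000/114400000 = 156.1 MPa.

156 MPa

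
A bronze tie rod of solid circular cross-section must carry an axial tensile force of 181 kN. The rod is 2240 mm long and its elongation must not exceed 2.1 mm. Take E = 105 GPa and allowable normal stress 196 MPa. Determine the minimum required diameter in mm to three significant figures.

Required area A ≥ P/σ_allow = 181000/196 = 923.5 mm².
For a solid circular section, d ≥ √(4A/π) = 34.29 mm.
Elongation limit: A ≥ PL/(Eδ_allow) = 181000·2240/(105000·2.1) = 1839 mm² ⇒ d ≥ 48.39 mm.
The elongation limit governs.

48.4 mm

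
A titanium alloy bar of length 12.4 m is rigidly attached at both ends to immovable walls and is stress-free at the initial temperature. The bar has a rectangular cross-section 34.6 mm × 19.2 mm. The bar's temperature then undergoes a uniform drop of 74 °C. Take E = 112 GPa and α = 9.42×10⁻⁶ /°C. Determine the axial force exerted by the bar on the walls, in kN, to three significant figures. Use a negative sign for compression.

51.9 kN

Free thermal expansion αLΔT = 9.42e-6 · 12400 · -74 = -8.644 mm.
The walls impose strain ε = −(-8.644)/12400 = 6.9708e-04; σ = Eε = 112000 · 6.9708e-04 = 78.07 MPa.
Wall reaction R = σ·A = 78.07·664.3 = 51870 N = 51.87 kN.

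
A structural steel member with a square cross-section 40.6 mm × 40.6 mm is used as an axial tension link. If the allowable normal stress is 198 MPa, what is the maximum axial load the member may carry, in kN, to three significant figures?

326 kN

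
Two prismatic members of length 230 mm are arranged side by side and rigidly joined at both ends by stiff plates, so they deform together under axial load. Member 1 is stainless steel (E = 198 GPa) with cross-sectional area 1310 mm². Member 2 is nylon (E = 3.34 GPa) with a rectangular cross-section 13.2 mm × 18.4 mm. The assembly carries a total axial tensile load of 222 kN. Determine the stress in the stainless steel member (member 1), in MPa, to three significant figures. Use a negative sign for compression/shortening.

A_2 = 242.9 mm².
Equal strain + equilibrium ⇒ each member carries load in proportion to AE: A₁E₁ = 259400000 N, A₂E₂ = 811200 N, ΣAE = 260200000 N.
σ₁ = P·E₁/ΣAE = 222000·198000/260200000 = 168.9 MPa.

169 MPa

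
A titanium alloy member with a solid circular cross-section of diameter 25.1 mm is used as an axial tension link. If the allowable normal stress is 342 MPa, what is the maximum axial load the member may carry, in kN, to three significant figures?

169 kN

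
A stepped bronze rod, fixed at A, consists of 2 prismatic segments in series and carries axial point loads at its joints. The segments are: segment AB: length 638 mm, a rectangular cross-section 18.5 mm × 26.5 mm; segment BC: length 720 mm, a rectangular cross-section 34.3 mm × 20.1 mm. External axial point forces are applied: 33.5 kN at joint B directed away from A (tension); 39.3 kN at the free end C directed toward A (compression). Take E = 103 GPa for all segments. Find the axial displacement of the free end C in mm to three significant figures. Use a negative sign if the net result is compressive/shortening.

-0.472 mm

Internal axial forces (sectioning from the free end, tension +): N_BC = -39.3 kN, N_AB = -5.8 kN.
A_AB = 490.2 mm².
A_BC = 689.4 mm².
δ_AB = -5800·638/(490.2·103000) = -0.07328 mm
δ_BC = -39300·720/(689.4·103000) = -0.3985 mm
δ = Σδ_i = -0.4718 mm.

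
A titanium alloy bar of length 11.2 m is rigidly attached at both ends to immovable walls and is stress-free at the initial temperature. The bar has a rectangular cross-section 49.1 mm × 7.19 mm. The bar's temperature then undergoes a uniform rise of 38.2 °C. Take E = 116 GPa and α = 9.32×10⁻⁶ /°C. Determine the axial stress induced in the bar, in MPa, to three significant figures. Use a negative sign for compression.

-41.3 MPa

Free thermal expansion αLΔT = 9.32e-6 · 11200 · 38.2 = 3.987 mm.
The walls impose strain ε = −(3.987)/11200 = -3.5602e-04; σ = Eε = 116000 · -3.5602e-04 = -41.3 MPa.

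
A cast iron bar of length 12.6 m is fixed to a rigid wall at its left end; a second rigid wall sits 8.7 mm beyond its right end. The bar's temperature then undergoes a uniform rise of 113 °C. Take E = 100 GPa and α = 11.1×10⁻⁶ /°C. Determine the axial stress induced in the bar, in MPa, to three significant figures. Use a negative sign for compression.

Free thermal expansion αLΔT = 11.1e-6 · 12600 · 113 = 15.8 mm.
The walls engage after the gap closes; constrained expansion = 15.8 − 8.7 = 7.104 mm.
The walls impose strain ε = −(7.104)/12600 = -5.6382e-04; σ = Eε = 100000 · -5.6382e-04 = -56.38 MPa.

-56.4 MPa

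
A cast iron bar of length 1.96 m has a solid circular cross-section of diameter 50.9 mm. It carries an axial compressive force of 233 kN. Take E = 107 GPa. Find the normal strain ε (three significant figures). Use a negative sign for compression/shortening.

A = 2035 mm².
σ = N/A = -114.5 MPa; ε = σ/E = -114.5/107000 = -1.070e-03.

-0.00107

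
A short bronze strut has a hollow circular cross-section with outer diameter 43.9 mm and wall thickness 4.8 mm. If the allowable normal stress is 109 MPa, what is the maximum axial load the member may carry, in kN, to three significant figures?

A = 589.6 mm².
P_max = σ_allow · A = 109 · 589.6 = 64270 N = 64.27 kN.

64.3 kN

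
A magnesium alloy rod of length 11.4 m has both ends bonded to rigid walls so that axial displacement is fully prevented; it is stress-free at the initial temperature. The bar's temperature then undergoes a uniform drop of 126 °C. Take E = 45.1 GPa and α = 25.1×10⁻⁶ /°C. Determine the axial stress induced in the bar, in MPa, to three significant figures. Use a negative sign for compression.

143 MPa

Free thermal expansion αLΔT = 25.1e-6 · 11400 · -126 = -36.05 mm.
The walls impose strain ε = −(-36.05)/11400 = 3.1626e-03; σ = Eε = 45100 · 3.1626e-03 = 142.6 MPa.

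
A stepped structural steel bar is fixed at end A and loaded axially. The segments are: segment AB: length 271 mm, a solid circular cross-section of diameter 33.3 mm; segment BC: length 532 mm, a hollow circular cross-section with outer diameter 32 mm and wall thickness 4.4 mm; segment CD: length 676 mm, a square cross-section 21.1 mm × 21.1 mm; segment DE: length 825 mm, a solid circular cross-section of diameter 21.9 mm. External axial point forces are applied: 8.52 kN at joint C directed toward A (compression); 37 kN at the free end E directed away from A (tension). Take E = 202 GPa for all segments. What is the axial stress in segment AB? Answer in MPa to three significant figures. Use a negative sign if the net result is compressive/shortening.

Internal axial forces (sectioning from the free end, tension +): N_DE = 37 kN, N_CD = 37 kN, N_BC = 28.48 kN, N_AB = 28.48 kN.
A_AB = 870.9 mm².
σ_AB = N_AB/A_AB = 28480/870.9 = 32.7 MPa.

32.7 MPa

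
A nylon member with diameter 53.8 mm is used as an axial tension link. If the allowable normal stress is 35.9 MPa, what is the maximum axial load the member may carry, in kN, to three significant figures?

81.6 kN

A = 2273 mm².
P_max = σ_allow · A = 35.9 · 2273 = 81610 N = 81.61 kN.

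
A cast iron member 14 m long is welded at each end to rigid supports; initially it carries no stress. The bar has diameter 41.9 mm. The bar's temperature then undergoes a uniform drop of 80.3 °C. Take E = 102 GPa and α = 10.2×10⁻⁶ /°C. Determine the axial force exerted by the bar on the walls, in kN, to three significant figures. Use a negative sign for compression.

Free thermal expansion αLΔT = 10.2e-6 · 14000 · -80.3 = -11.47 mm.
The walls impose strain ε = −(-11.47)/14000 = 8.1906e-04; σ = Eε = 102000 · 8.1906e-04 = 83.54 MPa.
Wall reaction R = σ·A = 83.54·1379 = 115200 N = 115.2 kN.

115 kN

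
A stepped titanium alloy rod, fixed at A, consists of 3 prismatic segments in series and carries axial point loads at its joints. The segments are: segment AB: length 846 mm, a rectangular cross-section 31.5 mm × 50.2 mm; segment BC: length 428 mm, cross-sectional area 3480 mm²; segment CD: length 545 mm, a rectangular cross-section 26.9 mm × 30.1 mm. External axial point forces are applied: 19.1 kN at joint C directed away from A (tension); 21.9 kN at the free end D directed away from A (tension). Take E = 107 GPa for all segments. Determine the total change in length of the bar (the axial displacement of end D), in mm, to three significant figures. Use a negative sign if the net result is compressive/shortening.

0.390 mm

Internal axial forces (sectioning from the free end, tension +): N_CD = 21.9 kN, N_BC = 41 kN, N_AB = 41 kN.
A_AB = 1581 mm².
A_CD = 809.7 mm².
δ_AB = 41000·846/(1581·107000) = 0.205 mm
δ_BC = 41000·428/(3480·107000) = 0.04713 mm
δ_CD = 21900·545/(809.7·107000) = 0.1378 mm
δ = Σδ_i = 0.3899 mm.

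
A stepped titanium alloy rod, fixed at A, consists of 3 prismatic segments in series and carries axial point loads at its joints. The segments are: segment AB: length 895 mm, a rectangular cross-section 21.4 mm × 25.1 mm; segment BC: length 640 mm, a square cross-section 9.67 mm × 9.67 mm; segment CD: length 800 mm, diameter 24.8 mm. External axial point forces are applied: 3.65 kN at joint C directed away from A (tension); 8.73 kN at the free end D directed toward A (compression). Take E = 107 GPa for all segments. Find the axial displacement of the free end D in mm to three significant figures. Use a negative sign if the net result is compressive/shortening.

-0.539 mm

Internal axial forces (sectioning from the free end, tension +): N_CD = -8.73 kN, N_BC = -5.08 kN, N_AB = -5.08 kN.
A_AB = 537.1 mm².
A_BC = 93.51 mm².
A_CD = 483.1 mm².
δ_AB = -5080·895/(537.1·107000) = -0.07911 mm
δ_BC = -5080·640/(93.51·107000) = -0.3249 mm
δ_CD = -8730·800/(483.1·107000) = -0.1351 mm
δ = Σδ_i = -0.5392 mm.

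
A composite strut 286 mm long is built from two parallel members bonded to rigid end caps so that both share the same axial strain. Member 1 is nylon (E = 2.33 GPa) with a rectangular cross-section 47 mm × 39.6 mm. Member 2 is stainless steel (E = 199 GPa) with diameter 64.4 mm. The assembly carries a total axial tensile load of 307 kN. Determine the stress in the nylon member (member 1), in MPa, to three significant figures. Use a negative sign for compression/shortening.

A_1 = 1861 mm².
A_2 = 3257 mm².
Equal strain + equilibrium ⇒ each member carries load in proportion to AE: A₁E₁ = 4337000 N, A₂E₂ = 648200000 N, ΣAE = 652500000 N.
σ₁ = P·E₁/ΣAE = 307000·2330/652500000 = 1.096 MPa.

1.10 MPa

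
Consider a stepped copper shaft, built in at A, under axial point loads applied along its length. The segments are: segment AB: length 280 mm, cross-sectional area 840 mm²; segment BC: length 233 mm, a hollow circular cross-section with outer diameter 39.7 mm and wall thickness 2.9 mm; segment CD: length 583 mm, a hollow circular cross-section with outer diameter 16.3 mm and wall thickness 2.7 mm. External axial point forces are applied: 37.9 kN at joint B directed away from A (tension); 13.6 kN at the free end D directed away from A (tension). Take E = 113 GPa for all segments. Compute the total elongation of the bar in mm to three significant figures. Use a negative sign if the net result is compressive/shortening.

0.844 mm

Internal axial forces (sectioning from the free end, tension +): N_CD = 13.6 kN, N_BC = 13.6 kN, N_AB = 51.5 kN.
A_BC = 335.3 mm².
A_CD = 115.4 mm².
δ_AB = 51500·280/(840·113000) = 0.1519 mm
δ_BC = 13600·233/(335.3·113000) = 0.08364 mm
δ_CD = 13600·583/(115.4·113000) = 0.6082 mm
δ = Σδ_i = 0.8438 mm.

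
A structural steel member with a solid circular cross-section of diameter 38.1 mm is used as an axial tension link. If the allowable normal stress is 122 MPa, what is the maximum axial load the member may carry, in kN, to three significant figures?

A = 1140 mm².
P_max = σ_allow · A = 122 · 1140 = 139100 N = 139.1 kN.

139 kN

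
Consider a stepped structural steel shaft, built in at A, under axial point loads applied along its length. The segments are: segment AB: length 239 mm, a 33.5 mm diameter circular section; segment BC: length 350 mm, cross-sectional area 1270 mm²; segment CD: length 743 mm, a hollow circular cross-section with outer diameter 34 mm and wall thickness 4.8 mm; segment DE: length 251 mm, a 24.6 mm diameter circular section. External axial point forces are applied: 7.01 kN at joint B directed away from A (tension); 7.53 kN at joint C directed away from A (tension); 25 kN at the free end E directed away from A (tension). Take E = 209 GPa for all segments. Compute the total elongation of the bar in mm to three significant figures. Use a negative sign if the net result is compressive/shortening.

0.359 mm

Internal axial forces (sectioning from the free end, tension +): N_DE = 25 kN, N_CD = 25 kN, N_BC = 32.53 kN, N_AB = 39.54 kN.
A_AB = 881.4 mm².
A_CD = 440.3 mm².
A_DE = 475.3 mm².
δ_AB = 39540·239/(881.4·209000) = 0.0513 mm
δ_BC = 32530·350/(1270·209000) = 0.04289 mm
δ_CD = 25000·743/(440.3·209000) = 0.2018 mm
δ_DE = 25000·251/(475.3·209000) = 0.06317 mm
δ = Σδ_i = 0.3592 mm.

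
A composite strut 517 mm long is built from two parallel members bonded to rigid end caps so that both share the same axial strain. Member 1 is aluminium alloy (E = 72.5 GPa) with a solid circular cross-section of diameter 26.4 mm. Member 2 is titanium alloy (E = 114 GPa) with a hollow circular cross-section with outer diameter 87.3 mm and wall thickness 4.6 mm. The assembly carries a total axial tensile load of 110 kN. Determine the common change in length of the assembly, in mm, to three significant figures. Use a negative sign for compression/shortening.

A_1 = 547.4 mm².
A_2 = 1195 mm².
Equal strain + equilibrium ⇒ each member carries load in proportion to AE: A₁E₁ = 39690000 N, A₂E₂ = 136200000 N, ΣAE = 175900000 N.
δ = PL/ΣAE = 110000·517/175900000 = 0.3233 mm.

0.323 mm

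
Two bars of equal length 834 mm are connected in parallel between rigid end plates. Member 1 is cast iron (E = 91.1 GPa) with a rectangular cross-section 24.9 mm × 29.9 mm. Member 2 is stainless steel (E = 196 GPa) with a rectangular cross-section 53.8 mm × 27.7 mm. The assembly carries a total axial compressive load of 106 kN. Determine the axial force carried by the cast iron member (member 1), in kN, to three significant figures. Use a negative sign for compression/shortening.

-20.0 kN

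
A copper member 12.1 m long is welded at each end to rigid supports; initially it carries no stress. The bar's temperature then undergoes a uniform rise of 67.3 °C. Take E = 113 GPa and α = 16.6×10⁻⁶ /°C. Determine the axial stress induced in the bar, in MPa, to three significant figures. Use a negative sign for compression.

Free thermal expansion αLΔT = 16.6e-6 · 12100 · 67.3 = 13.52 mm.
The walls impose strain ε = −(13.52)/12100 = -1.1172e-03; σ = Eε = 113000 · -1.1172e-03 = -126.2 MPa.

-126 MPa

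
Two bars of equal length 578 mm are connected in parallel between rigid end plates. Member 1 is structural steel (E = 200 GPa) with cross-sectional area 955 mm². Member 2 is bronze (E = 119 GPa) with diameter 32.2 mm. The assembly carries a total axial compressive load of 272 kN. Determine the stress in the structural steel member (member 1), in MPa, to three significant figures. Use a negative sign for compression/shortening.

-189 MPa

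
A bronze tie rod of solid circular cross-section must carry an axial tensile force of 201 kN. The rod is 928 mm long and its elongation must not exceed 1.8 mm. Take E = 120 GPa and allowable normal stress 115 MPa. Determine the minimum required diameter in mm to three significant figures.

47.2 mm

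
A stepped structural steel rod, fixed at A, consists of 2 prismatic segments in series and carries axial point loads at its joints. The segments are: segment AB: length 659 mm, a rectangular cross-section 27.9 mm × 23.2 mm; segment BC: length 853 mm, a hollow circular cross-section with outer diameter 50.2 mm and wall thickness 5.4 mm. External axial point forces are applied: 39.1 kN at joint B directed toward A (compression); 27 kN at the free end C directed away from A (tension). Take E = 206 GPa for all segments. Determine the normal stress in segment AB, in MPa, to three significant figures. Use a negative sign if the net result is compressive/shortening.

Internal axial forces (sectioning from the free end, tension +): N_BC = 27 kN, N_AB = -12.1 kN.
A_AB = 647.3 mm².
σ_AB = N_AB/A_AB = -12100/647.3 = -18.69 MPa.

-18.7 MPa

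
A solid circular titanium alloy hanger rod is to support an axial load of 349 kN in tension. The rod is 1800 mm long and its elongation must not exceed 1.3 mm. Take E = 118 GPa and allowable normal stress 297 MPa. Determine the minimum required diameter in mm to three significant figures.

72.2 mm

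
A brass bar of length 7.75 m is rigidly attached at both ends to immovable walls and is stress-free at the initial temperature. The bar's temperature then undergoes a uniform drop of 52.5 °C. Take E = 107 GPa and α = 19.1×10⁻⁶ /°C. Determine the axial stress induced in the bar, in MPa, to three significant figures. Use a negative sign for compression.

107 MPa

Free thermal expansion αLΔT = 19.1e-6 · 7750 · -52.5 = -7.771 mm.
The walls impose strain ε = −(-7.771)/7750 = 1.0027e-03; σ = Eε = 107000 · 1.0027e-03 = 107.3 MPa.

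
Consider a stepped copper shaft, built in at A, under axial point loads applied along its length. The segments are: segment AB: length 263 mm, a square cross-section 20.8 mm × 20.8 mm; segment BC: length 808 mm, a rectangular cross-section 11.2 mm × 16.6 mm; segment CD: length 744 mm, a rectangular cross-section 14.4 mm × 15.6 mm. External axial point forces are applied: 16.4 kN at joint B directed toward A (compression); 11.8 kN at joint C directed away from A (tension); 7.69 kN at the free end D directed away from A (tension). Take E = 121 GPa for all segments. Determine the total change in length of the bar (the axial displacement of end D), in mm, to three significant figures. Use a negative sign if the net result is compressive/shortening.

Internal axial forces (sectioning from the free end, tension +): N_CD = 7.69 kN, N_BC = 19.49 kN, N_AB = 3.09 kN.
A_AB = 432.6 mm².
A_BC = 185.9 mm².
A_CD = 224.6 mm².
δ_AB = 3090·263/(432.6·121000) = 0.01552 mm
δ_BC = 19490·808/(185.9·121000) = 0.7 mm
δ_CD = 7690·744/(224.6·121000) = 0.2105 mm
δ = Σδ_i = 0.926 mm.

0.926 mm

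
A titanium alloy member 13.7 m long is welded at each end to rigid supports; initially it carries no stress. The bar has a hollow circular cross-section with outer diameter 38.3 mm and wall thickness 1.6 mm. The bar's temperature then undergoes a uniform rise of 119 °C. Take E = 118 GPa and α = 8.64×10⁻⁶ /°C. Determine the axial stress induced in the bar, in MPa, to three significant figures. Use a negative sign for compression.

Free thermal expansion αLΔT = 8.64e-6 · 13700 · 119 = 14.09 mm.
The walls impose strain ε = −(14.09)/13700 = -1.0282e-03; σ = Eε = 118000 · -1.0282e-03 = -121.3 MPa.

-121 MPa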